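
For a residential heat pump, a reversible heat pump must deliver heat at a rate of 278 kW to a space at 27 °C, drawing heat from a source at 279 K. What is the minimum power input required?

T_H = 27 °C → 27 + 273.15 = 300.15 K.
COP_HP = T_H/(T_H − T_C) = 300.15/21.15 = 14.1915.
W = Q_H/COP_HP = 278/14.1915 = 19.59 kW.

Ẇ_in ≈ 19.59 kW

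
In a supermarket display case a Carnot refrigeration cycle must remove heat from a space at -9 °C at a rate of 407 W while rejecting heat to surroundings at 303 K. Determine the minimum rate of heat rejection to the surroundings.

Q̇_H ≈ 467 W

T_C = -9 °C → -9 + 273.15 = 264.15 K.
For a reversible cycle Q_H/Q_C = T_H/T_C, so Q_H = Q_C·T_H/T_C = 407 × 303.00/264.15 = 467 W.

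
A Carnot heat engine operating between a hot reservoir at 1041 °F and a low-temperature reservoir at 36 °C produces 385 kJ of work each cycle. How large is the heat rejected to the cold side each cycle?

T_H = 1041 °F → (1041 − 32) × 5/9 = 560.56 °C = 833.71 K.
T_C = 36 °C → 36 + 273.15 = 309.15 K.
Since the cycle is reversible, η = 1 − T_C/T_H = 1 − 309.15/833.71 = 0.6292.
Since Q_C/Q_H = T_C/T_H and Q_H = W/η, Q_C = W·T_C/(T_H − T_C) = 385 × 309.15/524.56 = 227 kJ.

Q_C ≈ 227 kJ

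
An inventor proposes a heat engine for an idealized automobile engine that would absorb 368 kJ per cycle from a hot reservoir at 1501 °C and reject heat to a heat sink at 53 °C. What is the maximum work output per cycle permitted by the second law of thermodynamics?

W_max ≈ 300 kJ

T_H = 1501 °C → 1501 + 273.15 = 1774.15 K.
T_C = 53 °C → 53 + 273.15 = 326.15 K.
The second-law ceiling is the Carnot efficiency, η_max = 1 − T_C/T_H = 1 − 326.15/1774.15 = 0.8162.
W_max = η_max · Q_H = 0.8162 × 368 = 300 kJ.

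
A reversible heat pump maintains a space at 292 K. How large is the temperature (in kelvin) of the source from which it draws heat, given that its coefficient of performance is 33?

T_C ≈ 283.2 K

COP_HP = T_H/(T_H − T_C) ⇒ T_C = T_H·(COP_HP − 1)/COP_HP = 292.00 × (33 − 1)/33 = 283.2 K.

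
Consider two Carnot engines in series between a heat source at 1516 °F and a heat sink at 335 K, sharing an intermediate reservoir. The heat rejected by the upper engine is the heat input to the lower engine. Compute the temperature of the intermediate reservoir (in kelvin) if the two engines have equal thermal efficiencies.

T_m ≈ 606 K

T_H = 1516 °F → (1516 − 32) × 5/9 = 824.44 °C = 1097.59 K.
Equal efficiencies require 1 − T_m/T_H = 1 − T_C/T_m, i.e. T_m/T_H = T_C/T_m, so T_m = √(T_H·T_C) = √(1097.59 × 335.00) = 606 K.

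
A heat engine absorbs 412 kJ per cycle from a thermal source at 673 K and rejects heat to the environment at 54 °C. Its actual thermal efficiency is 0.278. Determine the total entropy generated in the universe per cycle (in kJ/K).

ΔS_univ ≈ 0.2971 kJ/K

T_C = 54 °C → 54 + 273.15 = 327.15 K.
W = η·Q_H = 0.278 × 412 = 114.5 kJ, so Q_C = Q_H − W = 297.5 kJ.
Reservoir entropy changes: ΔS_H = −Q_H/T_H = −412/673.00 = -0.6122 kJ/K and ΔS_C = +Q_C/T_C = 297.5/327.15 = 0.9093 kJ/K.
ΔS_univ = −Q_H/T_H + Q_C/T_C = 0.2971 kJ/K (> 0, since η = 0.278 < η_Carnot = 0.514).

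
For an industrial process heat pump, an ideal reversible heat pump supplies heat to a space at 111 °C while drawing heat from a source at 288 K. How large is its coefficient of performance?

COP_HP ≈ 4.00

T_H = 111 °C → 111 + 273.15 = 384.15 K.
The Carnot heat-pump COP is COP_HP = T_H/(T_H − T_C) = 384.15/(384.15 − 288.00) = 4.00.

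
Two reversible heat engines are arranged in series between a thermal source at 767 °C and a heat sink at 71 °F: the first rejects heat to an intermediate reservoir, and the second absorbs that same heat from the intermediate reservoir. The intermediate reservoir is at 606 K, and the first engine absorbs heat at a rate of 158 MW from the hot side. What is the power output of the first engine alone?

T_H = 767 °C → 767 + 273.15 = 1040.15 K.
T_C = 71 °F → (71 − 32) × 5/9 = 21.67 °C = 294.82 K.
First-stage efficiency η₁ = 1 − T_m/T_H = 1 − 606.00/1040.15 = 0.4174.
W₁ = η₁·Q_H = 0.4174 × 158 = 65.9 MW.

Ẇ₁ ≈ 65.9 MW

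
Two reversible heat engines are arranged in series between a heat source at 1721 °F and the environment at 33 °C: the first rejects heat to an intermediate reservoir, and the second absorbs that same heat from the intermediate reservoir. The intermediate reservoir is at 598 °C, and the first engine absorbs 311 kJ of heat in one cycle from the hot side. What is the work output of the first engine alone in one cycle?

T_H = 1721 °F → (1721 − 32) × 5/9 = 938.33 °C = 1211.48 K.
T_C = 33 °C → 33 + 273.15 = 306.15 K.
T_m = 598 °C → 598 + 273.15 = 871.15 K.
First-stage efficiency η₁ = 1 − T_m/T_H = 1 − 871.15/1211.48 = 0.2809.
W₁ = η₁·Q_H = 0.2809 × 311 = 87.37 kJ.

W₁ ≈ 87.37 kJ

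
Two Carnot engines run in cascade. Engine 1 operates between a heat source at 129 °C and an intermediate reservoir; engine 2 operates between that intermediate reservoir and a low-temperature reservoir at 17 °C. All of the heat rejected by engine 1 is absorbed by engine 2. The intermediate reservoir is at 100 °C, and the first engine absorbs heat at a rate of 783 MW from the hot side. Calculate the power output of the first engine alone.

Ẇ₁ ≈ 56.46 MW

T_H = 129 °C → 129 + 273.15 = 402.15 K.
T_C = 17 °C → 17 + 273.15 = 290.15 K.
T_m = 100 °C → 100 + 273.15 = 373.15 K.
First-stage efficiency η₁ = 1 − T_m/T_H = 1 − 373.15/402.15 = 0.0721.
W₁ = η₁·Q_H = 0.0721 × 783 = 56.46 MW.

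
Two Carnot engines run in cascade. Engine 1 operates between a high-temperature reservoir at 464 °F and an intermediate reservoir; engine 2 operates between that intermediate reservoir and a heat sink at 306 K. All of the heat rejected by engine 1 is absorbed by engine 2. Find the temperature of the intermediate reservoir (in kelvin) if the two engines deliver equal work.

T_H = 464 °F → (464 − 32) × 5/9 = 240.00 °C = 513.15 K.
For reversible stages Q_m = Q_H·(T_m/T_H). Setting W₁ = Q_H(1 − T_m/T_H) equal to W₂ = Q_m(1 − T_C/T_m) = Q_H·(T_m − T_C)/T_H gives T_H − T_m = T_m − T_C, so T_m = (T_H + T_C)/2 = (513.15 + 306.00)/2 = 410 K.

T_m ≈ 410 K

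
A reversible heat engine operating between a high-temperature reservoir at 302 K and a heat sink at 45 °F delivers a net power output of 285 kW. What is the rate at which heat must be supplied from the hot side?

Q̇_H ≈ 3980 kW

T_C = 45 °F → (45 − 32) × 5/9 = 7.22 °C = 280.37 K.
For a reversible engine, η = 1 − T_C/T_H = 1 − 280.37/302.00 = 0.0716.
Q_H = W/η = 285/0.0716 = 3980 kW.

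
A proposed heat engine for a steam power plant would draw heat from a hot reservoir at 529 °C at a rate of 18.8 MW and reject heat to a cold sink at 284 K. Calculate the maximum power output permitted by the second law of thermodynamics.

Ẇ_max ≈ 12.14 MW

T_H = 529 °C → 529 + 273.15 = 802.15 K.
No engine can exceed the Carnot limit: η_max = 1 − T_C/T_H = 1 − 284.00/802.15 = 0.6460.
W_max = η_max · Q_H = 0.6460 × 18.8 = 12.14 MW.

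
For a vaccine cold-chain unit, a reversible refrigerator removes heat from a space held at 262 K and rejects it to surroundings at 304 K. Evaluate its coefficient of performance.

COP_R ≈ 6.24

For a reversible refrigerator, COP_R = T_C/(T_H − T_C) = 262.00/(304.00 − 262.00) = 6.24.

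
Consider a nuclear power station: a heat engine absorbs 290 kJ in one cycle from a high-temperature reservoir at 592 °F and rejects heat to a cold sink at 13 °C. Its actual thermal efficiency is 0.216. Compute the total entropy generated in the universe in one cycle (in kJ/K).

ΔS_univ ≈ 0.298 kJ/K

T_H = 592 °F → (592 − 32) × 5/9 = 311.11 °C = 584.26 K.
T_C = 13 °C → 13 + 273.15 = 286.15 K.
W = η·Q_H = 0.216 × 290 = 62.64 kJ, so Q_C = Q_H − W = 227.4 kJ.
Reservoir entropy changes: ΔS_H = −Q_H/T_H = −290/584.26 = -0.4964 kJ/K and ΔS_C = +Q_C/T_C = 227.4/286.15 = 0.7945 kJ/K.
ΔS_univ = −Q_H/T_H + Q_C/T_C = 0.298 kJ/K (> 0, since η = 0.216 < η_Carnot = 0.510).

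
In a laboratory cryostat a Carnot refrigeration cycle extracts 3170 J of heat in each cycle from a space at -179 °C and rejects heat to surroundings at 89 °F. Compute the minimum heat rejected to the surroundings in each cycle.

Q_H ≈ 10300 J

T_H = 89 °F → (89 − 32) × 5/9 = 31.67 °C = 304.82 K.
T_C = -179 °C → -179 + 273.15 = 94.15 K.
For a reversible cycle Q_H/Q_C = T_H/T_C, so Q_H = Q_C·T_H/T_C = 3170 × 304.82/94.15 = 10300 J.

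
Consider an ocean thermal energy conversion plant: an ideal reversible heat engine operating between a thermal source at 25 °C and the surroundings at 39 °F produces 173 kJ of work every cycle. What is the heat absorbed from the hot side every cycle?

T_H = 25 °C → 25 + 273.15 = 298.15 K.
T_C = 39 °F → (39 − 32) × 5/9 = 3.89 °C = 277.04 K.
η_rev = 1 − T_C/T_H = 1 − 277.04/298.15 = 0.0708.
Q_H = W/η = 173/0.0708 = 2443 kJ.

Q_H ≈ 2443 kJ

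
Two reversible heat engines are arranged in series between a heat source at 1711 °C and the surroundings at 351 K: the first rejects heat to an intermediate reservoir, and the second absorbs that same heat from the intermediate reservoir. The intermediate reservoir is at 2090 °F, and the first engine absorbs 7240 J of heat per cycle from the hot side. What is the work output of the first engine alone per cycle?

W₁ ≈ 2070 J

T_H = 1711 °C → 1711 + 273.15 = 1984.15 K.
T_m = 2090 °F → (2090 − 32) × 5/9 = 1143.33 °C = 1416.48 K.
First-stage efficiency η₁ = 1 − T_m/T_H = 1 − 1416.48/1984.15 = 0.2861.
W₁ = η₁·Q_H = 0.2861 × 7240 = 2070 J.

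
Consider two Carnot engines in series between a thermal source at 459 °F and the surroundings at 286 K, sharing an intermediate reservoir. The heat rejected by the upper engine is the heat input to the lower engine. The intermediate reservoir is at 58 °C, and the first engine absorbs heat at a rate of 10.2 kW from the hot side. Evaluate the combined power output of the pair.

T_H = 459 °F → (459 − 32) × 5/9 = 237.22 °C = 510.37 K.
Two reversible stages in series are equivalent to a single Carnot engine between T_H and T_C, so η_total = 1 − T_C/T_H = 1 − 286.00/510.37 = 0.4396.
W_total = η_total · Q_H = 0.4396 × 10.2 = 4.48 kW.

Ẇ_total ≈ 4.48 kW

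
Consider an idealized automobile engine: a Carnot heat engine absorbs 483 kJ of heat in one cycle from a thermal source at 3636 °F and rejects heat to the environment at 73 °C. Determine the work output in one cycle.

T_H = 3636 °F → (3636 − 32) × 5/9 = 2002.22 °C = 2275.37 K.
T_C = 73 °C → 73 + 273.15 = 346.15 K.
For a reversible engine, η = 1 − T_C/T_H = 1 − 346.15/2275.37 = 0.8479.
W = η·Q_H = 0.8479 × 483 = 409.5 kJ.

W ≈ 409.5 kJ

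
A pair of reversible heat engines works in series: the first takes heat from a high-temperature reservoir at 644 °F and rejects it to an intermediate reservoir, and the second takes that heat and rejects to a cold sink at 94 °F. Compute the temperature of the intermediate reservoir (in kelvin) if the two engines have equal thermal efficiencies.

T_H = 644 °F → (644 − 32) × 5/9 = 340.00 °C = 613.15 K.
T_C = 94 °F → (94 − 32) × 5/9 = 34.44 °C = 307.59 K.
Equal efficiencies require 1 − T_m/T_H = 1 − T_C/T_m, i.e. T_m/T_H = T_C/T_m, so T_m = √(T_H·T_C) = √(613.15 × 307.59) = 434.3 K.

T_m ≈ 434.3 K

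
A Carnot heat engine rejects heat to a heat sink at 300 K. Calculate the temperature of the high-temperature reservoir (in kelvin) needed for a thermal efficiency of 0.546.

From η = 1 − T_C/T_H, solving for T_H gives T_H = T_C/(1 − η) = 300.00/(1 − 0.546) = 661 K.

T_H ≈ 661 K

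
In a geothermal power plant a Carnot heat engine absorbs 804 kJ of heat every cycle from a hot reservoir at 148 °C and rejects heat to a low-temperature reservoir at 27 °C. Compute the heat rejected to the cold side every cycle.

T_H = 148 °C → 148 + 273.15 = 421.15 K.
T_C = 27 °C → 27 + 273.15 = 300.15 K.
Carnot efficiency: η = 1 − T_C/T_H = 1 − 300.15/421.15 = 0.2873.
For a reversible cycle Q_C/Q_H = T_C/T_H, so Q_C = 804 × 300.15/421.15 = 573 kJ.

Q_C ≈ 573 kJ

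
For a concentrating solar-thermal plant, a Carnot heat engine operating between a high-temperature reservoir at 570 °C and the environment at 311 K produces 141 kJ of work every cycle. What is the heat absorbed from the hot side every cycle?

T_H = 570 °C → 570 + 273.15 = 843.15 K.
For a reversible engine, η = 1 − T_C/T_H = 1 − 311.00/843.15 = 0.6311.
Q_H = W/η = 141/0.6311 = 223.4 kJ.

Q_H ≈ 223.4 kJ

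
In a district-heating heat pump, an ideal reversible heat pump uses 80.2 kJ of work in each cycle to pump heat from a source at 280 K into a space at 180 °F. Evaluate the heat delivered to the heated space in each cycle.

Q_H ≈ 378 kJ

T_H = 180 °F → (180 − 32) × 5/9 = 82.22 °C = 355.37 K.
COP_HP = T_H/(T_H − T_C) = 355.37/75.37 = 4.7149.
Q_H = COP_HP · W = 4.7149 × 80.2 = 378 kJ.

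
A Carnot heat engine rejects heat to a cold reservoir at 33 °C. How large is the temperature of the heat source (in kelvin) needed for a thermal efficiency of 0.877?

T_H ≈ 2489 K

T_C = 33 °C → 33 + 273.15 = 306.15 K.
From η = 1 − T_C/T_H, solving for T_H gives T_H = T_C/(1 − η) = 306.15/(1 − 0.877) = 2489 K.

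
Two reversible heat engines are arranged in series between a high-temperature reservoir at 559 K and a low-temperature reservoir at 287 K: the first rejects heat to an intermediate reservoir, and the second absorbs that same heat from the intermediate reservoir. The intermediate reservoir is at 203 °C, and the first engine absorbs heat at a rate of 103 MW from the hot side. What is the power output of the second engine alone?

Ẇ₂ ≈ 34.85 MW

T_m = 203 °C → 203 + 273.15 = 476.15 K.
Heat entering the second stage: Q_m = Q_H·(T_m/T_H) = 103 × 476.15/559.00 = 87.73 MW.
Second-stage efficiency η₂ = 1 − T_C/T_m = 1 − 287.00/476.15 = 0.3972, so W₂ = η₂·Q_m = 34.85 MW.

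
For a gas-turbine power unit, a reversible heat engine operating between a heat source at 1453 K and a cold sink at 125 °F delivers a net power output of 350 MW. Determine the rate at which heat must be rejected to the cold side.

T_C = 125 °F → (125 − 32) × 5/9 = 51.67 °C = 324.82 K.
Carnot efficiency: η = 1 − T_C/T_H = 1 − 324.82/1453.00 = 0.7765.
Since Q_C/Q_H = T_C/T_H and Q_H = W/η, Q_C = W·T_C/(T_H − T_C) = 350 × 324.82/1128.18 = 100.8 MW.

Q̇_C ≈ 100.8 MW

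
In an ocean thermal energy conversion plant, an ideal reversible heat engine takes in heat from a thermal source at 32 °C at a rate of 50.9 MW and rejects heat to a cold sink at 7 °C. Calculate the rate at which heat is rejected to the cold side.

T_H = 32 °C → 32 + 273.15 = 305.15 K.
T_C = 7 °C → 7 + 273.15 = 280.15 K.
The Carnot efficiency is η = 1 − T_C/T_H = 1 − 280.15/305.15 = 0.0819.
For a reversible cycle Q_C/Q_H = T_C/T_H, so Q_C = 50.9 × 280.15/305.15 = 46.7 MW.

Q̇_C ≈ 46.7 MW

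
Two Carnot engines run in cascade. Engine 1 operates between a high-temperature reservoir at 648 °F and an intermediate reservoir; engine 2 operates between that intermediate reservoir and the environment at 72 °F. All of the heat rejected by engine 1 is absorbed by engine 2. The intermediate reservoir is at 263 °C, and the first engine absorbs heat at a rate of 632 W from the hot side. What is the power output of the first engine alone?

T_H = 648 °F → (648 − 32) × 5/9 = 342.22 °C = 615.37 K.
T_C = 72 °F → (72 − 32) × 5/9 = 22.22 °C = 295.37 K.
T_m = 263 °C → 263 + 273.15 = 536.15 K.
First-stage efficiency η₁ = 1 − T_m/T_H = 1 − 536.15/615.37 = 0.1287.
W₁ = η₁·Q_H = 0.1287 × 632 = 81.4 W.

Ẇ₁ ≈ 81.4 W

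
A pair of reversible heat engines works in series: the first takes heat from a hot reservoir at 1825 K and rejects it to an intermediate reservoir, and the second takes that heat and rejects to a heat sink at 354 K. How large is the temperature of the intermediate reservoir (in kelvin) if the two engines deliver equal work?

For reversible stages Q_m = Q_H·(T_m/T_H). Setting W₁ = Q_H(1 − T_m/T_H) equal to W₂ = Q_m(1 − T_C/T_m) = Q_H·(T_m − T_C)/T_H gives T_H − T_m = T_m − T_C, so T_m = (T_H + T_C)/2 = (1825.00 + 354.00)/2 = 1090 K.

T_m ≈ 1090 K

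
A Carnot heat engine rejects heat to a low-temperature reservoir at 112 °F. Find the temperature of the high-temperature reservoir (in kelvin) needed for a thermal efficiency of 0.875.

T_H ≈ 2540 K

T_C = 112 °F → (112 − 32) × 5/9 = 44.44 °C = 317.59 K.
From η = 1 − T_C/T_H, solving for T_H gives T_H = T_C/(1 − η) = 317.59/(1 − 0.875) = 2540 K.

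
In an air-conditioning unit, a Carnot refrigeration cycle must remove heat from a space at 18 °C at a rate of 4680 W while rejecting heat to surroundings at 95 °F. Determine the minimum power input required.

Ẇ_in ≈ 273.3 W

T_H = 95 °F → (95 − 32) × 5/9 = 35.00 °C = 308.15 K.
T_C = 18 °C → 18 + 273.15 = 291.15 K.
Carnot COP: COP_R = T_C/(T_H − T_C) = 291.15/17.00 = 17.1265.
W = Q_C/COP_R = 4680/17.1265 = 273.3 W.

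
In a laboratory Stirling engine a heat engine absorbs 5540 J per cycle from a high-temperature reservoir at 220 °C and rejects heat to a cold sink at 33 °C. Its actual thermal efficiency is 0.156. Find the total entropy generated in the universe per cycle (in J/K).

T_H = 220 °C → 220 + 273.15 = 493.15 K.
T_C = 33 °C → 33 + 273.15 = 306.15 K.
W = η·Q_H = 0.156 × 5540 = 864.2 J, so Q_C = Q_H − W = 4676 J.
The hot reservoir loses entropy Q_H/T_H = 5540/493.15 = 11.23 J/K; the cold reservoir gains Q_C/T_C = 4676/306.15 = 15.27 J/K.
ΔS_univ = −Q_H/T_H + Q_C/T_C = 4.04 J/K (> 0, since η = 0.156 < η_Carnot = 0.379).

ΔS_univ ≈ 4.04 J/K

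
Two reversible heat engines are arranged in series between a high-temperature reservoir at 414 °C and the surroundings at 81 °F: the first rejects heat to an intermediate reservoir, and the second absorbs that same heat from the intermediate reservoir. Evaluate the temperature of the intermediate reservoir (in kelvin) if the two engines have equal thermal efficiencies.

T_m ≈ 454 K

T_H = 414 °C → 414 + 273.15 = 687.15 K.
T_C = 81 °F → (81 − 32) × 5/9 = 27.22 °C = 300.37 K.
Equal efficiencies require 1 − T_m/T_H = 1 − T_C/T_m, i.e. T_m/T_H = T_C/T_m, so T_m = √(T_H·T_C) = √(687.15 × 300.37) = 454 K.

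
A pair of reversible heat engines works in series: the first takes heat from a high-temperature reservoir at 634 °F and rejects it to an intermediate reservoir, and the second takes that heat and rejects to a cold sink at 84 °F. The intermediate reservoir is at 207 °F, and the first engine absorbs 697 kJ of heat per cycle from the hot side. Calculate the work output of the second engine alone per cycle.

T_H = 634 °F → (634 − 32) × 5/9 = 334.44 °C = 607.59 K.
T_C = 84 °F → (84 − 32) × 5/9 = 28.89 °C = 302.04 K.
T_m = 207 °F → (207 − 32) × 5/9 = 97.22 °C = 370.37 K.
Heat entering the second stage: Q_m = Q_H·(T_m/T_H) = 697 × 370.37/607.59 = 424.9 kJ.
Second-stage efficiency η₂ = 1 − T_C/T_m = 1 − 302.04/370.37 = 0.1845, so W₂ = η₂·Q_m = 78.39 kJ.

W₂ ≈ 78.39 kJ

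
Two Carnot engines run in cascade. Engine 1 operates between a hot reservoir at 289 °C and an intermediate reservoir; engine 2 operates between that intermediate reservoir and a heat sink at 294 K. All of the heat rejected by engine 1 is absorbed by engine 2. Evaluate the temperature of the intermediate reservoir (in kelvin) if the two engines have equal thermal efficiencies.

T_H = 289 °C → 289 + 273.15 = 562.15 K.
Equal efficiencies require 1 − T_m/T_H = 1 − T_C/T_m, i.e. T_m/T_H = T_C/T_m, so T_m = √(T_H·T_C) = √(562.15 × 294.00) = 407 K.

T_m ≈ 407 K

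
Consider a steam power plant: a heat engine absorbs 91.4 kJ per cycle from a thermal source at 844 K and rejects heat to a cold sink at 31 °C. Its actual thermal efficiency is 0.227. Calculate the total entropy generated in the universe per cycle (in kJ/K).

ΔS_univ ≈ 0.124 kJ/K

T_C = 31 °C → 31 + 273.15 = 304.15 K.
W = η·Q_H = 0.227 × 91.4 = 20.75 kJ, so Q_C = Q_H − W = 70.65 kJ.
The hot reservoir loses entropy Q_H/T_H = 91.4/844.00 = 0.1083 kJ/K; the cold reservoir gains Q_C/T_C = 70.65/304.15 = 0.2323 kJ/K.
ΔS_univ = −Q_H/T_H + Q_C/T_C = 0.124 kJ/K (> 0, since η = 0.227 < η_Carnot = 0.640).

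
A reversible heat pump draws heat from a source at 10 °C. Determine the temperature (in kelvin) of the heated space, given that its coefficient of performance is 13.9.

T_H ≈ 305 K

T_C = 10 °C → 10 + 273.15 = 283.15 K.
COP_HP = T_H/(T_H − T_C) ⇒ T_H = T_C·COP_HP/(COP_HP − 1) = 283.15 × 13.9/(13.9 − 1) = 305 K.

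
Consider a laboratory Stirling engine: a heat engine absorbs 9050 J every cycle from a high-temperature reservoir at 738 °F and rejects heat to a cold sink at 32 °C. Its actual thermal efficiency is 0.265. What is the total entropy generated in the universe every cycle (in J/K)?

ΔS_univ ≈ 8.197 J/K

T_H = 738 °F → (738 − 32) × 5/9 = 392.22 °C = 665.37 K.
T_C = 32 °C → 32 + 273.15 = 305.15 K.
W = η·Q_H = 0.265 × 9050 = 2398 J, so Q_C = Q_H − W = 6652 J.
Entropy balance on the reservoirs: −Q_H/T_H = -13.60 J/K, +Q_C/T_C = 21.80 J/K.
ΔS_univ = −Q_H/T_H + Q_C/T_C = 8.197 J/K (> 0, since η = 0.265 < η_Carnot = 0.541).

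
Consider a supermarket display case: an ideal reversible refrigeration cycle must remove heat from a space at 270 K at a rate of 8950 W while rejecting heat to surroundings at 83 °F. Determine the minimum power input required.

Ẇ_in ≈ 1040 W

T_H = 83 °F → (83 − 32) × 5/9 = 28.33 °C = 301.48 K.
Carnot COP: COP_R = T_C/(T_H − T_C) = 270.00/31.48 = 8.5760.
W = Q_C/COP_R = 8950/8.5760 = 1040 W.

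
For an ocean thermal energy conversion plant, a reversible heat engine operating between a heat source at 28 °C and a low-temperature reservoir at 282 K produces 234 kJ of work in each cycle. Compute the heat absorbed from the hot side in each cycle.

T_H = 28 °C → 28 + 273.15 = 301.15 K.
The Carnot efficiency is η = 1 − T_C/T_H = 1 − 282.00/301.15 = 0.0636.
Q_H = W/η = 234/0.0636 = 3680 kJ.

Q_H ≈ 3680 kJ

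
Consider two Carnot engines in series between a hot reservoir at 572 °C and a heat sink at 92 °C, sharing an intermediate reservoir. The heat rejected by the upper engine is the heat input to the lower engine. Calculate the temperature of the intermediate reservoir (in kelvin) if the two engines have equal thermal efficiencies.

T_m ≈ 556 K

T_H = 572 °C → 572 + 273.15 = 845.15 K.
T_C = 92 °C → 92 + 273.15 = 365.15 K.
Equal efficiencies require 1 − T_m/T_H = 1 − T_C/T_m, i.e. T_m/T_H = T_C/T_m, so T_m = √(T_H·T_C) = √(845.15 × 365.15) = 556 K.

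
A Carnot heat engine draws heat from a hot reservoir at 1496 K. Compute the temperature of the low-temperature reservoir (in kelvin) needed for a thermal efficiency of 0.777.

T_C ≈ 334 K

From η = 1 − T_C/T_H, T_C = T_H·(1 − η) = 1496.00 × (1 − 0.777) = 334 K.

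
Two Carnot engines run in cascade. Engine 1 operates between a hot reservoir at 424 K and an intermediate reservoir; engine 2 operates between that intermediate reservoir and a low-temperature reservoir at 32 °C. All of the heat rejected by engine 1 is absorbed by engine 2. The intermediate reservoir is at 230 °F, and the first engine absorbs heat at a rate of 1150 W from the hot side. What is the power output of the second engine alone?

Ẇ₂ ≈ 212 W

T_C = 32 °C → 32 + 273.15 = 305.15 K.
T_m = 230 °F → (230 − 32) × 5/9 = 110.00 °C = 383.15 K.
Heat entering the second stage: Q_m = Q_H·(T_m/T_H) = 1150 × 383.15/424.00 = 1040 W.
Second-stage efficiency η₂ = 1 − T_C/T_m = 1 − 305.15/383.15 = 0.2036, so W₂ = η₂·Q_m = 212 W.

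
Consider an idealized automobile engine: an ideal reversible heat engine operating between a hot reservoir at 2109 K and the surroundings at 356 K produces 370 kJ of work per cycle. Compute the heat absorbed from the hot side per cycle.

η_rev = 1 − T_C/T_H = 1 − 356.00/2109.00 = 0.8312.
Q_H = W/η = 370/0.8312 = 445.1 kJ.

Q_H ≈ 445.1 kJ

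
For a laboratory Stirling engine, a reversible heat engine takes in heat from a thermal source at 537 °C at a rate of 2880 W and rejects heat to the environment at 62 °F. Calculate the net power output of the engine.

Ẇ ≈ 1850 W

T_H = 537 °C → 537 + 273.15 = 810.15 K.
T_C = 62 °F → (62 − 32) × 5/9 = 16.67 °C = 289.82 K.
Since the cycle is reversible, η = 1 − T_C/T_H = 1 − 289.82/810.15 = 0.6423.
W = η·Q_H = 0.6423 × 2880 = 1850 W.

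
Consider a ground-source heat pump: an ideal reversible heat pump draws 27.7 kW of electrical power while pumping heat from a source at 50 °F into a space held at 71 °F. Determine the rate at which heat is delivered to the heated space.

T_H = 71 °F → (71 − 32) × 5/9 = 21.67 °C = 294.82 K.
T_C = 50 °F → (50 − 32) × 5/9 = 10.00 °C = 283.15 K.
Reversible heating COP: COP_HP = T_H/(T_H − T_C) = 294.82/11.67 = 25.2700.
Q_H = COP_HP · W = 25.2700 × 27.7 = 700 kW.

Q̇_H ≈ 700 kW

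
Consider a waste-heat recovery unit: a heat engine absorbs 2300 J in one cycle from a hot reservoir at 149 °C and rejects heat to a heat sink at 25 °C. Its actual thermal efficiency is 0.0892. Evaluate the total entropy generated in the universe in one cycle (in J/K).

ΔS_univ ≈ 1.58 J/K

T_H = 149 °C → 149 + 273.15 = 422.15 K.
T_C = 25 °C → 25 + 273.15 = 298.15 K.
W = η·Q_H = 0.0892 × 2300 = 205.2 J, so Q_C = Q_H − W = 2095 J.
Entropy balance on the reservoirs: −Q_H/T_H = -5.448 J/K, +Q_C/T_C = 7.026 J/K.
ΔS_univ = −Q_H/T_H + Q_C/T_C = 1.58 J/K (> 0, since η = 0.0892 < η_Carnot = 0.294).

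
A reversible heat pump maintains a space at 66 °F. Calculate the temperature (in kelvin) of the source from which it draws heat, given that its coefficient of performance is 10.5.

T_C ≈ 264 K

T_H = 66 °F → (66 − 32) × 5/9 = 18.89 °C = 292.04 K.
COP_HP = T_H/(T_H − T_C) ⇒ T_C = T_H·(COP_HP − 1)/COP_HP = 292.04 × (10.5 − 1)/10.5 = 264 K.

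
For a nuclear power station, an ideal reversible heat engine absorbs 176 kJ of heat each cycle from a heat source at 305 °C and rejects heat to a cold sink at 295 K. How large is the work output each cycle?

T_H = 305 °C → 305 + 273.15 = 578.15 K.
η_rev = 1 − T_C/T_H = 1 − 295.00/578.15 = 0.4898.
W = η·Q_H = 0.4898 × 176 = 86.20 kJ.

W ≈ 86.20 kJ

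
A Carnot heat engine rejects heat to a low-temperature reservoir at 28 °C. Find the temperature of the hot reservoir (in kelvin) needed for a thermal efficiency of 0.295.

T_C = 28 °C → 28 + 273.15 = 301.15 K.
From η = 1 − T_C/T_H, solving for T_H gives T_H = T_C/(1 − η) = 301.15/(1 − 0.295) = 427.2 K.

T_H ≈ 427.2 K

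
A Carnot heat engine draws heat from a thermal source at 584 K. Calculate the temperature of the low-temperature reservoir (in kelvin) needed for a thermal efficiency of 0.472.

T_C ≈ 308 K

From η = 1 − T_C/T_H, T_C = T_H·(1 − η) = 584.00 × (1 − 0.472) = 308 K.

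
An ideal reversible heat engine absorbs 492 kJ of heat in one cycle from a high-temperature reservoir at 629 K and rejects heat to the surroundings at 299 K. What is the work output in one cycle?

W ≈ 258.1 kJ

The Carnot efficiency is η = 1 − T_C/T_H = 1 − 299.00/629.00 = 0.5246.
W = η·Q_H = 0.5246 × 492 = 258.1 kJ.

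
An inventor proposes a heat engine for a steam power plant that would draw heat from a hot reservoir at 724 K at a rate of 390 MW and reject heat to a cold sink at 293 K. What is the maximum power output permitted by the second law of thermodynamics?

Ẇ_max ≈ 232.2 MW

The second-law ceiling is the Carnot efficiency, η_max = 1 − T_C/T_H = 1 − 293.00/724.00 = 0.5953.
W_max = η_max · Q_H = 0.5953 × 390 = 232.2 MW.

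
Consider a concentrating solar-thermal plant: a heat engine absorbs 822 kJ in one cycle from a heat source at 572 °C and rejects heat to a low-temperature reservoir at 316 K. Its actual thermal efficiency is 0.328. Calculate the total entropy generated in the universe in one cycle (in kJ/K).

T_H = 572 °C → 572 + 273.15 = 845.15 K.
W = η·Q_H = 0.328 × 822 = 269.6 kJ, so Q_C = Q_H − W = 552.4 kJ.
Entropy balance on the reservoirs: −Q_H/T_H = -0.9726 kJ/K, +Q_C/T_C = 1.748 kJ/K.
ΔS_univ = −Q_H/T_H + Q_C/T_C = 0.7754 kJ/K (> 0, since η = 0.328 < η_Carnot = 0.626).

ΔS_univ ≈ 0.7754 kJ/K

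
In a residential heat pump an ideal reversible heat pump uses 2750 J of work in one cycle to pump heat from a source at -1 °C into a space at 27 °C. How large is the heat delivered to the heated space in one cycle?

Q_H ≈ 29480 J

T_H = 27 °C → 27 + 273.15 = 300.15 K.
T_C = -1 °C → -1 + 273.15 = 272.15 K.
COP_HP = T_H/(T_H − T_C) = 300.15/28.00 = 10.7196.
Q_H = COP_HP · W = 10.7196 × 2750 = 29480 J.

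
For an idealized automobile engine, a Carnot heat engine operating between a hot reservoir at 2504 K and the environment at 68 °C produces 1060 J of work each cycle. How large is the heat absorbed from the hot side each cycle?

Q_H ≈ 1227 J

T_C = 68 °C → 68 + 273.15 = 341.15 K.
η_rev = 1 − T_C/T_H = 1 − 341.15/2504.00 = 0.8638.
Q_H = W/η = 1060/0.8638 = 1227 J.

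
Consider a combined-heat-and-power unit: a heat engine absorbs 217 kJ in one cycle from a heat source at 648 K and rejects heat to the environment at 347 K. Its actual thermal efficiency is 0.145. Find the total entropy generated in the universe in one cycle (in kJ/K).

W = η·Q_H = 0.145 × 217 = 31.46 kJ, so Q_C = Q_H − W = 185.5 kJ.
Entropy balance on the reservoirs: −Q_H/T_H = -0.3349 kJ/K, +Q_C/T_C = 0.5347 kJ/K.
ΔS_univ = −Q_H/T_H + Q_C/T_C = 0.200 kJ/K (> 0, since η = 0.145 < η_Carnot = 0.465).

ΔS_univ ≈ 0.200 kJ/K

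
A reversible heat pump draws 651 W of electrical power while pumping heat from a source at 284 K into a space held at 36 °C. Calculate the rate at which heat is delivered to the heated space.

T_H = 36 °C → 36 + 273.15 = 309.15 K.
COP_HP = T_H/(T_H − T_C) = 309.15/25.15 = 12.2922.
Q_H = COP_HP · W = 12.2922 × 651 = 8000 W.

Q̇_H ≈ 8000 W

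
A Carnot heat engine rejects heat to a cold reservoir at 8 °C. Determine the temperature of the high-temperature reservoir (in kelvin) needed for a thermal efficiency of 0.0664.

T_C = 8 °C → 8 + 273.15 = 281.15 K.
From η = 1 − T_C/T_H, solving for T_H gives T_H = T_C/(1 − η) = 281.15/(1 − 0.0664) = 301 K.

T_H ≈ 301 K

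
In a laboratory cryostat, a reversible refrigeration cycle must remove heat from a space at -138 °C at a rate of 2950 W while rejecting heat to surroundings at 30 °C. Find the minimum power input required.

Ẇ_in ≈ 3670 W

T_H = 30 °C → 30 + 273.15 = 303.15 K.
T_C = -138 °C → -138 + 273.15 = 135.15 K.
For a reversible refrigerator, COP_R = T_C/(T_H − T_C) = 135.15/168.00 = 0.8045.
W = Q_C/COP_R = 2950/0.8045 = 3670 W.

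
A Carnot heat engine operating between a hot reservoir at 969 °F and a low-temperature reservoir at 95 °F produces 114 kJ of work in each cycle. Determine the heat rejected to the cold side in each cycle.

Q_C ≈ 72.3 kJ

T_H = 969 °F → (969 − 32) × 5/9 = 520.56 °C = 793.71 K.
T_C = 95 °F → (95 − 32) × 5/9 = 35.00 °C = 308.15 K.
Carnot efficiency: η = 1 − T_C/T_H = 1 − 308.15/793.71 = 0.6118.
Since Q_C/Q_H = T_C/T_H and Q_H = W/η, Q_C = W·T_C/(T_H − T_C) = 114 × 308.15/485.56 = 72.3 kJ.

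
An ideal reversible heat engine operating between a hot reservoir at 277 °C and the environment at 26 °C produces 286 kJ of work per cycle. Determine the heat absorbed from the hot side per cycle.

T_H = 277 °C → 277 + 273.15 = 550.15 K.
T_C = 26 °C → 26 + 273.15 = 299.15 K.
For a reversible engine, η = 1 − T_C/T_H = 1 − 299.15/550.15 = 0.4562.
Q_H = W/η = 286/0.4562 = 627 kJ.

Q_H ≈ 627 kJ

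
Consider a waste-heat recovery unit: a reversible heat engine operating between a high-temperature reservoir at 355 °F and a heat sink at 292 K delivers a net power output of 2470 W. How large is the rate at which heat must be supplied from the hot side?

T_H = 355 °F → (355 − 32) × 5/9 = 179.44 °C = 452.59 K.
η_rev = 1 − T_C/T_H = 1 − 292.00/452.59 = 0.3548.
Q_H = W/η = 2470/0.3548 = 6960 W.

Q̇_H ≈ 6960 W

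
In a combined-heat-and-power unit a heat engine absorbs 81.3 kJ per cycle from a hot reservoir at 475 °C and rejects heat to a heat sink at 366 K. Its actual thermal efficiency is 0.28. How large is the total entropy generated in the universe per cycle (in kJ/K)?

T_H = 475 °C → 475 + 273.15 = 748.15 K.
W = η·Q_H = 0.28 × 81.3 = 22.76 kJ, so Q_C = Q_H − W = 58.54 kJ.
The hot reservoir loses entropy Q_H/T_H = 81.3/748.15 = 0.1087 kJ/K; the cold reservoir gains Q_C/T_C = 58.54/366.00 = 0.1599 kJ/K.
ΔS_univ = −Q_H/T_H + Q_C/T_C = 0.0513 kJ/K (> 0, since η = 0.28 < η_Carnot = 0.511).

ΔS_univ ≈ 0.0513 kJ/K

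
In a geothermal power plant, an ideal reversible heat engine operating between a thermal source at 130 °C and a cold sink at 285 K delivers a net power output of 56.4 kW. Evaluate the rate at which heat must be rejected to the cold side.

T_H = 130 °C → 130 + 273.15 = 403.15 K.
For a reversible engine, η = 1 − T_C/T_H = 1 − 285.00/403.15 = 0.2931.
Since Q_C/Q_H = T_C/T_H and Q_H = W/η, Q_C = W·T_C/(T_H − T_C) = 56.4 × 285.00/118.15 = 136 kW.

Q̇_C ≈ 136 kW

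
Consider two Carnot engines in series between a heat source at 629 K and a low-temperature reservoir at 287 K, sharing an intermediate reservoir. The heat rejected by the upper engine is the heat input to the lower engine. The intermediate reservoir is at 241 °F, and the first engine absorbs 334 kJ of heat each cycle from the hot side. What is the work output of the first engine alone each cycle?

T_m = 241 °F → (241 − 32) × 5/9 = 116.11 °C = 389.26 K.
First-stage efficiency η₁ = 1 − T_m/T_H = 1 − 389.26/629.00 = 0.3811.
W₁ = η₁·Q_H = 0.3811 × 334 = 127 kJ.

W₁ ≈ 127 kJ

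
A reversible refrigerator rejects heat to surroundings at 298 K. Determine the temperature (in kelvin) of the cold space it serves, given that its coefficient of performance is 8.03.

T_C ≈ 265 K

COP_R = T_C/(T_H − T_C) ⇒ T_C = T_H·COP_R/(1 + COP_R) = 298.00 × 8.03/(1 + 8.03) = 265 K.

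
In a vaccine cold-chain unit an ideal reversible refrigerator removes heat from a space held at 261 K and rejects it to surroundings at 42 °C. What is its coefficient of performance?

COP_R ≈ 4.82

T_H = 42 °C → 42 + 273.15 = 315.15 K.
COP_R = T_C/(T_H − T_C) = 261.00/(315.15 − 261.00) = 4.82.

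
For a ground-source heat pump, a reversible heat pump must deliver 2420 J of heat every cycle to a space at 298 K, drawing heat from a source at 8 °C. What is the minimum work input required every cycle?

T_C = 8 °C → 8 + 273.15 = 281.15 K.
Reversible heating COP: COP_HP = T_H/(T_H − T_C) = 298.00/16.85 = 17.6855.
W = Q_H/COP_HP = 2420/17.6855 = 137 J.

W_in ≈ 137 J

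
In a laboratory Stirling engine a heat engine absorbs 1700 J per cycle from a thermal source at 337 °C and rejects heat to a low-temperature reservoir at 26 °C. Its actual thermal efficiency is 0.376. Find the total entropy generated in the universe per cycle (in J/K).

ΔS_univ ≈ 0.7598 J/K

T_H = 337 °C → 337 + 273.15 = 610.15 K.
T_C = 26 °C → 26 + 273.15 = 299.15 K.
W = η·Q_H = 0.376 × 1700 = 639.2 J, so Q_C = Q_H − W = 1061 J.
The hot reservoir loses entropy Q_H/T_H = 1700/610.15 = 2.786 J/K; the cold reservoir gains Q_C/T_C = 1061/299.15 = 3.546 J/K.
ΔS_univ = −Q_H/T_H + Q_C/T_C = 0.7598 J/K (> 0, since η = 0.376 < η_Carnot = 0.510).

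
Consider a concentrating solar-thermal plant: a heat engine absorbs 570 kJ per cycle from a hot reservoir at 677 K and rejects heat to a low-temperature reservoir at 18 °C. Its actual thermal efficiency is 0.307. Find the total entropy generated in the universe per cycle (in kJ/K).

ΔS_univ ≈ 0.515 kJ/K

T_C = 18 °C → 18 + 273.15 = 291.15 K.
W = η·Q_H = 0.307 × 570 = 175.0 kJ, so Q_C = Q_H − W = 395.0 kJ.
Reservoir entropy changes: ΔS_H = −Q_H/T_H = −570/677.00 = -0.8419 kJ/K and ΔS_C = +Q_C/T_C = 395.0/291.15 = 1.357 kJ/K.
ΔS_univ = −Q_H/T_H + Q_C/T_C = 0.515 kJ/K (> 0, since η = 0.307 < η_Carnot = 0.570).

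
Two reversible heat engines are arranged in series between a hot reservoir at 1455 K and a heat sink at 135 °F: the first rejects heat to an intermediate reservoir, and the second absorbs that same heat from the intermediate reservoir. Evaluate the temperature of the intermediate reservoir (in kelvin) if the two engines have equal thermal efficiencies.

T_C = 135 °F → (135 − 32) × 5/9 = 57.22 °C = 330.37 K.
Equal efficiencies require 1 − T_m/T_H = 1 − T_C/T_m, i.e. T_m/T_H = T_C/T_m, so T_m = √(T_H·T_C) = √(1455.00 × 330.37) = 693.3 K.

T_m ≈ 693.3 K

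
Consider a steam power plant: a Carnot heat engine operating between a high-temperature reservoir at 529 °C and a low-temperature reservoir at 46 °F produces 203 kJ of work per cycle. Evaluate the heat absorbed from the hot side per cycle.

Q_H ≈ 312 kJ

T_H = 529 °C → 529 + 273.15 = 802.15 K.
T_C = 46 °F → (46 − 32) × 5/9 = 7.78 °C = 280.93 K.
For a reversible engine, η = 1 − T_C/T_H = 1 − 280.93/802.15 = 0.6498.
Q_H = W/η = 203/0.6498 = 312 kJ.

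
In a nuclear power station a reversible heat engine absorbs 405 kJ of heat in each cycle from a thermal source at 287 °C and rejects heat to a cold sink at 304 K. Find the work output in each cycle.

T_H = 287 °C → 287 + 273.15 = 560.15 K.
Carnot efficiency: η = 1 − T_C/T_H = 1 − 304.00/560.15 = 0.4573.
W = η·Q_H = 0.4573 × 405 = 185 kJ.

W ≈ 185 kJ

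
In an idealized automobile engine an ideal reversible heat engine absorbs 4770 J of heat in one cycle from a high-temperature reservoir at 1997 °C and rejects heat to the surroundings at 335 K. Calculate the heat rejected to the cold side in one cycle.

Q_C ≈ 704 J

T_H = 1997 °C → 1997 + 273.15 = 2270.15 K.
η_rev = 1 − T_C/T_H = 1 − 335.00/2270.15 = 0.8524.
For a reversible cycle Q_C/Q_H = T_C/T_H, so Q_C = 4770 × 335.00/2270.15 = 704 J.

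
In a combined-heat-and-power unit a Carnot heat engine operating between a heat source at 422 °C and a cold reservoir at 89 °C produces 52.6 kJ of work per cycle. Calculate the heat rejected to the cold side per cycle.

Q_C ≈ 57.2 kJ

T_H = 422 °C → 422 + 273.15 = 695.15 K.
T_C = 89 °C → 89 + 273.15 = 362.15 K.
Since the cycle is reversible, η = 1 − T_C/T_H = 1 − 362.15/695.15 = 0.4790.
Since Q_C/Q_H = T_C/T_H and Q_H = W/η, Q_C = W·T_C/(T_H − T_C) = 52.6 × 362.15/333.00 = 57.2 kJ.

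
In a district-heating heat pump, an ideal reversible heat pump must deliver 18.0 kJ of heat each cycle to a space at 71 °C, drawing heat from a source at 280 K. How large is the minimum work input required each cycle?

T_H = 71 °C → 71 + 273.15 = 344.15 K.
Reversible heating COP: COP_HP = T_H/(T_H − T_C) = 344.15/64.15 = 5.3648.
W = Q_H/COP_HP = 18.0/5.3648 = 3.36 kJ.

W_in ≈ 3.36 kJ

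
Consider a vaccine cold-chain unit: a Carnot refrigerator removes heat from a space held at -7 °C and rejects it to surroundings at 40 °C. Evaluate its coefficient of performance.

COP_R ≈ 5.66

T_H = 40 °C → 40 + 273.15 = 313.15 K.
T_C = -7 °C → -7 + 273.15 = 266.15 K.
Carnot COP: COP_R = T_C/(T_H − T_C) = 266.15/(313.15 − 266.15) = 5.66.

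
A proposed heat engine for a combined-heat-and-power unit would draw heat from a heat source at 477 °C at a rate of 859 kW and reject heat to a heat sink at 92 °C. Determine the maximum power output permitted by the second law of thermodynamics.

Ẇ_max ≈ 441 kW

T_H = 477 °C → 477 + 273.15 = 750.15 K.
T_C = 92 °C → 92 + 273.15 = 365.15 K.
The second-law ceiling is the Carnot efficiency, η_max = 1 − T_C/T_H = 1 − 365.15/750.15 = 0.5132.
W_max = η_max · Q_H = 0.5132 × 859 = 441 kW.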